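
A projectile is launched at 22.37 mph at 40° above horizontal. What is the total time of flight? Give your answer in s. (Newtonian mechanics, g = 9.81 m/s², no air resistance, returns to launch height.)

v₀ = 22.37 mph × 0.44704 = 10.0003 m/s
T = 2 × v₀ × sin(θ) / g = 2 × 10.0003 × sin(40°) / 9.81 = 2 × 10.0003 × 0.642788 / 9.81 = 1.311 s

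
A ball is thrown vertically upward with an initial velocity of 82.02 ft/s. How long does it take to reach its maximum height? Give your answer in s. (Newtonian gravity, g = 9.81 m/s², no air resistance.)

v₀ = 82.02 ft/s × 0.3048 = 24.9997 m/s
t_up = v₀ / g = 24.9997 / 9.81 = 2.548 s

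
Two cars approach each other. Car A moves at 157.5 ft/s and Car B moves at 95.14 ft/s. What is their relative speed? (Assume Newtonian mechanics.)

v_rel = v_A + v_B = 157.5 + 95.14 = 252.64 ft/s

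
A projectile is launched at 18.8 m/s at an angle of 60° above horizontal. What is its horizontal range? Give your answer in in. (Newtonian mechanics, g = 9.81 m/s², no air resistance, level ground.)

R = v₀² × sin(2θ) / g = 18.8² × sin(2 × 60°) / 9.81 = 353.44 × 0.866025 / 9.81 = 31.2016 m
R = 31.2016 m / 0.0254 = 1228 in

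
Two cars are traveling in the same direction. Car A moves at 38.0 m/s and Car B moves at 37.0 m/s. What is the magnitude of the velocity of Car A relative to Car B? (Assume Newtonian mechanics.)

v_rel = |v_A - v_B| = |38.0 - 37.0| = 1.0 m/s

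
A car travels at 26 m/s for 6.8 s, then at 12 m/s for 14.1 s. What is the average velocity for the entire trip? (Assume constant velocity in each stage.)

d₁ = v₁t₁ = 26 × 6.8 = 176.8 m
d₂ = v₂t₂ = 12 × 14.1 = 169.2 m
d_total = 346.0 m, t_total = 20.9 s
v_avg = d_total/t_total = 346.0/20.9 = 16.56 m/s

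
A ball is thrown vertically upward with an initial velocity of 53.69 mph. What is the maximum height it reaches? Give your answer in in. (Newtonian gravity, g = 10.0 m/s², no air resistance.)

v₀ = 53.69 mph × 0.44704 = 24.0016 m/s
h_max = v₀² / (2g) = 24.0016² / (2 × 10.0) = 576.077 / 20.0 = 28.8039 m
h_max = 28.8039 m / 0.0254 = 1134 in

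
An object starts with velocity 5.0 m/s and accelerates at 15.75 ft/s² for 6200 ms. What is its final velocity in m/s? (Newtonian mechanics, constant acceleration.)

a = 15.75 ft/s² × 0.3048 = 4.8006 m/s²
t = 6200 ms × 0.001 = 6.2 s
v = v₀ + a × t = 5.0 + 4.8006 × 6.2 = 34.76 m/s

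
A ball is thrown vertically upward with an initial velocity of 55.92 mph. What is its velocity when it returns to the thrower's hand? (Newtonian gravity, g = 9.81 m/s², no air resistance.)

By conservation of energy (no air resistance), the ball returns to the throw height with the same speed as launch, but directed downward.
|v_ground| = v₀ = 55.92 mph
v_ground = 55.92 mph (downward)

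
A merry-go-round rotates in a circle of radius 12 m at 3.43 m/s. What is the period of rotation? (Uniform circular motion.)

T = 2πr/v = 2π×12/3.43 = 21.98 s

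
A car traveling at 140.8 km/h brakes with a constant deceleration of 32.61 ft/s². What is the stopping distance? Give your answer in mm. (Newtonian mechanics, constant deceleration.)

v₀ = 140.8 km/h × 0.2777777777777778 = 39.1111 m/s
a = 32.61 ft/s² × 0.3048 = 9.93953 m/s²
d = v₀² / (2a) = 39.1111² / (2 × 9.93953) = 1529.68 / 19.8791 = 76.9492 m
d = 76.9492 m / 0.001 = 76950 mm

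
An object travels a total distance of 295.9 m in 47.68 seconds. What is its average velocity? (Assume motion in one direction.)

v_avg = Δd / Δt = 295.9 / 47.68 = 6.21 m/s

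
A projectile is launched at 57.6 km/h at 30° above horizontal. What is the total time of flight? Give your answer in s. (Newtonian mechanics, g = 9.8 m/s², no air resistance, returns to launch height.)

v₀ = 57.6 km/h × 0.2777777777777778 = 16.0 m/s
T = 2 × v₀ × sin(θ) / g = 2 × 16.0 × sin(30°) / 9.8 = 2 × 16.0 × 0.5 / 9.8 = 1.633 s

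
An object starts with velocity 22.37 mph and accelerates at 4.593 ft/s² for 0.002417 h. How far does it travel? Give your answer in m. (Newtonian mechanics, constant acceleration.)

v₀ = 22.37 mph × 0.44704 = 10.0003 m/s
a = 4.593 ft/s² × 0.3048 = 1.39995 m/s²
t = 0.002417 h × 3600.0 = 8.7012 s
d = v₀ × t + ½ × a × t² = 10.0003 × 8.7012 + 0.5 × 1.39995 × 8.7012² = 140.0 m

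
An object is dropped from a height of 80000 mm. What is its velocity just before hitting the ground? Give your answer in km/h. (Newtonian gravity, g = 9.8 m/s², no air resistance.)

h = 80000 mm × 0.001 = 80.0 m
v = √(2gh) = √(2 × 9.8 × 80.0) = 39.598 m/s
v = 39.598 m/s / 0.2777777777777778 = 142.6 km/h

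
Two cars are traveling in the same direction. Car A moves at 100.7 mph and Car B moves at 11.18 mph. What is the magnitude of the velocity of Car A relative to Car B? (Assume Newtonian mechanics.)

v_rel = |v_A - v_B| = |100.7 - 11.18| = 89.52 mph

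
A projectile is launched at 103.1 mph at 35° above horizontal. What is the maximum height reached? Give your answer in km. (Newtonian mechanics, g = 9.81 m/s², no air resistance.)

v₀ = 103.1 mph × 0.44704 = 46.0898 m/s
H = v₀² × sin²(θ) / (2g) = 46.0898² × sin(35°)² / (2 × 9.81) = 2124.27 × 0.32899 / 19.62 = 35.62 m
H = 35.62 m / 1000.0 = 0.03562 km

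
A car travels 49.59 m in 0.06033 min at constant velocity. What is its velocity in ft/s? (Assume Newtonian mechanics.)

t = 0.06033 min × 60.0 = 3.6198 s
v = d / t = 49.59 / 3.6198 = 13.6997 m/s
v = 13.6997 m/s / 0.3048 = 44.95 ft/s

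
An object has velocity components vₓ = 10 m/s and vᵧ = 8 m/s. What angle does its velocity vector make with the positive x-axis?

θ = arctan(vᵧ/vₓ) = arctan(8/10) = 38.66°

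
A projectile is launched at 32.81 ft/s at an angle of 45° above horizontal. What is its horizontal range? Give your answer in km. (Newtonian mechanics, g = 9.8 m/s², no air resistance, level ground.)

v₀ = 32.81 ft/s × 0.3048 = 10.0005 m/s
R = v₀² × sin(2θ) / g = 10.0005² × sin(2 × 45°) / 9.8 = 100.01 × 1.0 / 9.8 = 10.2051 m
R = 10.2051 m / 1000.0 = 0.01021 km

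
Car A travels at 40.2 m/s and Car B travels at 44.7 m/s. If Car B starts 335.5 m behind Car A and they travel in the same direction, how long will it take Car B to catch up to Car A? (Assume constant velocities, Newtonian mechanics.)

Relative speed: v_rel = 44.7 - 40.2 = 4.5 m/s
Time to catch: t = d₀/v_rel = 335.5/4.5 = 74.56 s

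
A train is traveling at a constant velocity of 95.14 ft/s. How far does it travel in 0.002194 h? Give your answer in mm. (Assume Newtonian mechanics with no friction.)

v = 95.14 ft/s × 0.3048 = 28.9987 m/s
t = 0.002194 h × 3600.0 = 7.8984 s
d = v × t = 28.9987 × 7.8984 = 229.043 m
d = 229.043 m / 0.001 = 229000 mm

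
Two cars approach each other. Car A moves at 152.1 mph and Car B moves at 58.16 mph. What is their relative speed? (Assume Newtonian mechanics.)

v_rel = v_A + v_B = 152.1 + 58.16 = 210.26 mph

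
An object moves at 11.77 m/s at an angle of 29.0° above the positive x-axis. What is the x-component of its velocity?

vₓ = v cos(θ) = 11.77 × cos(29.0°) = 10.29 m/s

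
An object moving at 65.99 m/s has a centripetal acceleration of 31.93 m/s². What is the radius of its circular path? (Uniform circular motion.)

r = v²/a_c = 65.99²/31.93 = 136.38 m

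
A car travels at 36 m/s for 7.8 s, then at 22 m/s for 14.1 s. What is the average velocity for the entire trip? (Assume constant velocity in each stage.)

d₁ = v₁t₁ = 36 × 7.8 = 280.8 m
d₂ = v₂t₂ = 22 × 14.1 = 310.2 m
d_total = 591.0 m, t_total = 21.9 s
v_avg = d_total/t_total = 591.0/21.9 = 26.99 m/s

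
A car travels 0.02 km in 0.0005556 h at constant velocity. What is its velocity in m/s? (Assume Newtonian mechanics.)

d = 0.02 km × 1000.0 = 20.0 m
t = 0.0005556 h × 3600.0 = 2.00016 s
v = d / t = 20.0 / 2.00016 = 9.999 m/s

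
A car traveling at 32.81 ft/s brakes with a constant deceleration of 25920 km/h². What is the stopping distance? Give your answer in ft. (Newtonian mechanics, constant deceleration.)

v₀ = 32.81 ft/s × 0.3048 = 10.0005 m/s
a = 25920 km/h² × 7.716049382716049e-05 = 2.0 m/s²
d = v₀² / (2a) = 10.0005² / (2 × 2.0) = 100.01 / 4.0 = 25.0025 m
d = 25.0025 m / 0.3048 = 82.03 ft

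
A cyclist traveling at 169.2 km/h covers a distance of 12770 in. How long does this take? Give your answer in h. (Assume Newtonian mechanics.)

d = 12770 in × 0.0254 = 324.358 m
v = 169.2 km/h × 0.2777777777777778 = 47.0 m/s
t = d / v = 324.358 / 47.0 = 6.90123 s
t = 6.90123 s / 3600.0 = 0.001917 h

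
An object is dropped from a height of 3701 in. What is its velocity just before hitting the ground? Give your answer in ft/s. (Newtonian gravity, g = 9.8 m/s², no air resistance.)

h = 3701 in × 0.0254 = 94.0054 m
v = √(2gh) = √(2 × 9.8 × 94.0054) = 42.9244 m/s
v = 42.9244 m/s / 0.3048 = 140.8 ft/s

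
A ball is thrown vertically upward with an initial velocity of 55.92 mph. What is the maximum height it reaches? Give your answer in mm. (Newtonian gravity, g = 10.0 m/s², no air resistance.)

v₀ = 55.92 mph × 0.44704 = 24.9985 m/s
h_max = v₀² / (2g) = 24.9985² / (2 × 10.0) = 624.925 / 20.0 = 31.2462 m
h_max = 31.2462 m / 0.001 = 31250 mm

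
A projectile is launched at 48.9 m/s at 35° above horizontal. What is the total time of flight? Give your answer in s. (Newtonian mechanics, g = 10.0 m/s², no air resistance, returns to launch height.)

T = 2 × v₀ × sin(θ) / g = 2 × 48.9 × sin(35°) / 10.0 = 2 × 48.9 × 0.573576 / 10.0 = 5.61 s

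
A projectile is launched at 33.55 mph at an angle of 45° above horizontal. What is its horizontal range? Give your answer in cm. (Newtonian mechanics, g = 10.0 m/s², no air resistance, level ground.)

v₀ = 33.55 mph × 0.44704 = 14.9982 m/s
R = v₀² × sin(2θ) / g = 14.9982² × sin(2 × 45°) / 10.0 = 224.946 × 1.0 / 10.0 = 22.4946 m
R = 22.4946 m / 0.01 = 2249 cm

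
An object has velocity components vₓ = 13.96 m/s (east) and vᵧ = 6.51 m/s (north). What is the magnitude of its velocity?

|v| = √(vₓ² + vᵧ²) = √(13.96² + 6.51²) = √(237.2617) = 15.4 m/s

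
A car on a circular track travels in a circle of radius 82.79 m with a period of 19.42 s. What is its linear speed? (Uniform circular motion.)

v = 2πr/T = 2π×82.79/19.42 = 26.79 m/s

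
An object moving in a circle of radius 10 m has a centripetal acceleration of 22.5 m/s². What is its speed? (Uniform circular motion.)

v = √(a_c × r) = √(22.5 × 10) = 15.0 m/s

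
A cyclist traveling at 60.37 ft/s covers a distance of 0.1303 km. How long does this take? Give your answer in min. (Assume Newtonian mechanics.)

d = 0.1303 km × 1000.0 = 130.3 m
v = 60.37 ft/s × 0.3048 = 18.4008 m/s
t = d / v = 130.3 / 18.4008 = 7.08121 s
t = 7.08121 s / 60.0 = 0.118 min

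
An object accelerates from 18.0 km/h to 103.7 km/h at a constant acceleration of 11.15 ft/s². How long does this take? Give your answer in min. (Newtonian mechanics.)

v₀ = 18.0 km/h × 0.2777777777777778 = 5.0 m/s
v = 103.7 km/h × 0.2777777777777778 = 28.8056 m/s
a = 11.15 ft/s² × 0.3048 = 3.39852 m/s²
t = (v - v₀) / a = (28.8056 - 5.0) / 3.39852 = 7.0047 s
t = 7.0047 s / 60.0 = 0.1167 min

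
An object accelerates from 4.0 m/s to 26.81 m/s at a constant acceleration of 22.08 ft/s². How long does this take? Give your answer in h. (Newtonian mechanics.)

a = 22.08 ft/s² × 0.3048 = 6.72998 m/s²
t = (v - v₀) / a = (26.81 - 4.0) / 6.72998 = 3.38931 s
t = 3.38931 s / 3600.0 = 0.0009415 h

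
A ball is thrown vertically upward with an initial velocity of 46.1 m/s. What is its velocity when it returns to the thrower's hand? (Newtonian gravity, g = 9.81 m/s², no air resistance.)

By conservation of energy (no air resistance), the ball returns to the throw height with the same speed as launch, but directed downward.
|v_ground| = v₀ = 46.1 m/s
v_ground = 46.1 m/s (downward)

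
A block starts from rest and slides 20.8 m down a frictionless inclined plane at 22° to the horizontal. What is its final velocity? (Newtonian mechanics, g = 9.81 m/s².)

a = g sin(θ) = 9.81 × sin(22°) = 3.6749 m/s²
v = √(2ad) = √(2 × 3.6749 × 20.8) = 12.36 m/s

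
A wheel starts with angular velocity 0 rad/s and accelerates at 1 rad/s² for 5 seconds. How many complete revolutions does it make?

θ = ω₀t + ½αt² = 0×5 + ½×1×5² = 12.5 rad
Total revolutions = θ/(2π) = 12.5/(2π) = 1.99
Complete revolutions = ⌊1.99⌋ = 1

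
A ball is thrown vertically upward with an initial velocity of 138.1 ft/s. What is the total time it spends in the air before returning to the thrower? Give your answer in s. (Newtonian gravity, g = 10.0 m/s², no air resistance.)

v₀ = 138.1 ft/s × 0.3048 = 42.0929 m/s
t_total = 2 × v₀ / g = 2 × 42.0929 / 10.0 = 8.419 s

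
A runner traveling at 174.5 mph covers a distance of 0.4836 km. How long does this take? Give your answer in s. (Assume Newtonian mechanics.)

d = 0.4836 km × 1000.0 = 483.6 m
v = 174.5 mph × 0.44704 = 78.0085 m/s
t = d / v = 483.6 / 78.0085 = 6.199 s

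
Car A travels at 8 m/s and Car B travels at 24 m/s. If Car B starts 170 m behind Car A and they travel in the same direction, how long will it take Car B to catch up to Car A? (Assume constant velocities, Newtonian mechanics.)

Relative speed: v_rel = 24 - 8 = 16 m/s
Time to catch: t = d₀/v_rel = 170/16 = 10.62 s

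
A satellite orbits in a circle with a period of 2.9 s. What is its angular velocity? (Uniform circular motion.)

ω = 2π/T = 2π/2.9 = 2.1666 rad/s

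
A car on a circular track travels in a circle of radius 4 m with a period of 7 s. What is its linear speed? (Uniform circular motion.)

v = 2πr/T = 2π×4/7 = 3.59 m/s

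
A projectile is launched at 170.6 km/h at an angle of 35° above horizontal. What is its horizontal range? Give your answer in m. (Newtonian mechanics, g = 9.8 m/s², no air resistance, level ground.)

v₀ = 170.6 km/h × 0.2777777777777778 = 47.3889 m/s
R = v₀² × sin(2θ) / g = 47.3889² × sin(2 × 35°) / 9.8 = 2245.71 × 0.939693 / 9.8 = 215.3 m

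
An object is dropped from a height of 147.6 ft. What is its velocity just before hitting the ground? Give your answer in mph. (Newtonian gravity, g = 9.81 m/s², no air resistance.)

h = 147.6 ft × 0.3048 = 44.9885 m
v = √(2gh) = √(2 × 9.81 × 44.9885) = 29.7098 m/s
v = 29.7098 m/s / 0.44704 = 66.46 mph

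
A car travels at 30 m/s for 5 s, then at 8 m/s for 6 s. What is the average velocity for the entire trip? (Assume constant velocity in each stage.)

d₁ = v₁t₁ = 30 × 5 = 150 m
d₂ = v₂t₂ = 8 × 6 = 48 m
d_total = 198 m, t_total = 11 s
v_avg = d_total/t_total = 198/11 = 18.0 m/s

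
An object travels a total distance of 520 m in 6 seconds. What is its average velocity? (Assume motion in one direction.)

v_avg = Δd / Δt = 520 / 6 = 86.67 m/s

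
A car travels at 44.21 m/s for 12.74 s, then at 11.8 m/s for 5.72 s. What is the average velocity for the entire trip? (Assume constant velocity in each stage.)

d₁ = v₁t₁ = 44.21 × 12.74 = 563.2354 m
d₂ = v₂t₂ = 11.8 × 5.72 = 67.496 m
d_total = 630.7314 m, t_total = 18.46 s
v_avg = d_total/t_total = 630.7314/18.46 = 34.17 m/s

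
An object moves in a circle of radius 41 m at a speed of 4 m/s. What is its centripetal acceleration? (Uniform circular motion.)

a_c = v²/r = 4²/41 = 16/41 = 0.39 m/s²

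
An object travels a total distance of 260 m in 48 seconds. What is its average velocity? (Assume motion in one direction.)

v_avg = Δd / Δt = 260 / 48 = 5.42 m/s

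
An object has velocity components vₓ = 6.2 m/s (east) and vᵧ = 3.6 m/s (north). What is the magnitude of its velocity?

|v| = √(vₓ² + vᵧ²) = √(6.2² + 3.6²) = √(51.4) = 7.17 m/s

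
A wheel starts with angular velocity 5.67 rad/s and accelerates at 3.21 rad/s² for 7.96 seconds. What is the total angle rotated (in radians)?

θ = ω₀t + ½αt² = 5.67×7.96 + ½×3.21×7.96² = 146.83 rad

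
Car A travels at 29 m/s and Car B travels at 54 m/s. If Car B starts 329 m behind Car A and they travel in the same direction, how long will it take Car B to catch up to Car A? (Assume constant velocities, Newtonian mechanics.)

Relative speed: v_rel = 54 - 29 = 25 m/s
Time to catch: t = d₀/v_rel = 329/25 = 13.16 s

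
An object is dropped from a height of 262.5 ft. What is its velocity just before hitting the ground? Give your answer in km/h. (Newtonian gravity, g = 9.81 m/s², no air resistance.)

h = 262.5 ft × 0.3048 = 80.01 m
v = √(2gh) = √(2 × 9.81 × 80.01) = 39.6207 m/s
v = 39.6207 m/s / 0.2777777777777778 = 142.6 km/h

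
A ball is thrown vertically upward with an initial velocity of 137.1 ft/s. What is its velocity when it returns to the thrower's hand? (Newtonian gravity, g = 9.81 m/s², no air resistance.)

By conservation of energy (no air resistance), the ball returns to the throw height with the same speed as launch, but directed downward.
|v_ground| = v₀ = 137.1 ft/s
v_ground = 137.1 ft/s (downward)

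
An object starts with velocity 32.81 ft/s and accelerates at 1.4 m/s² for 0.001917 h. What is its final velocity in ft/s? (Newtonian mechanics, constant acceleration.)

v₀ = 32.81 ft/s × 0.3048 = 10.0005 m/s
t = 0.001917 h × 3600.0 = 6.9012 s
v = v₀ + a × t = 10.0005 + 1.4 × 6.9012 = 19.6622 m/s
v = 19.6622 m/s / 0.3048 = 64.51 ft/s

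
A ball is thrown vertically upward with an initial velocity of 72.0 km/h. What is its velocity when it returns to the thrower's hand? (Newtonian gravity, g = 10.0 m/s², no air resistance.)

By conservation of energy (no air resistance), the ball returns to the throw height with the same speed as launch, but directed downward.
|v_ground| = v₀ = 72.0 km/h
v_ground = 72.0 km/h (downward)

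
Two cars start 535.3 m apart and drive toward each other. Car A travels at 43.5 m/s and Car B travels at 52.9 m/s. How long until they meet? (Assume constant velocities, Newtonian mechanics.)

Combined speed: v_combined = 43.5 + 52.9 = 96.4 m/s
Time to meet: t = d/v_combined = 535.3/96.4 = 5.55 s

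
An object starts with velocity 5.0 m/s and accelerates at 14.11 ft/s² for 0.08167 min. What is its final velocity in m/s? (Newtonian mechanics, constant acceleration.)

a = 14.11 ft/s² × 0.3048 = 4.30073 m/s²
t = 0.08167 min × 60.0 = 4.9002 s
v = v₀ + a × t = 5.0 + 4.30073 × 4.9002 = 26.07 m/s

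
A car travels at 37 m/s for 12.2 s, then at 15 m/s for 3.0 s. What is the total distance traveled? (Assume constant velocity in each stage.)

d₁ = v₁t₁ = 37 × 12.2 = 451.4 m
d₂ = v₂t₂ = 15 × 3.0 = 45.0 m
d_total = 451.4 + 45.0 = 496.4 m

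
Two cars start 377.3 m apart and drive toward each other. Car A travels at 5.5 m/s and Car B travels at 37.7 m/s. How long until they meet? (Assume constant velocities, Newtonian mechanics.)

Combined speed: v_combined = 5.5 + 37.7 = 43.2 m/s
Time to meet: t = d/v_combined = 377.3/43.2 = 8.73 s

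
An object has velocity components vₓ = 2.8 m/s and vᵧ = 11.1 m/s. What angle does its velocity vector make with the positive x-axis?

θ = arctan(vᵧ/vₓ) = arctan(11.1/2.8) = 75.84°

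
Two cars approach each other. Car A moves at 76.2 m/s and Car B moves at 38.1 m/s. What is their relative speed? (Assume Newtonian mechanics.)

v_rel = v_A + v_B = 76.2 + 38.1 = 114.3 m/s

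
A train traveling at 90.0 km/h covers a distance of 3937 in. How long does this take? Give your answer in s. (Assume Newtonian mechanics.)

d = 3937 in × 0.0254 = 99.9998 m
v = 90.0 km/h × 0.2777777777777778 = 25.0 m/s
t = d / v = 99.9998 / 25.0 = 4.0 s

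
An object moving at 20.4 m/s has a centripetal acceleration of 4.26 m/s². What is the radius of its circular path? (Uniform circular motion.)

r = v²/a_c = 20.4²/4.26 = 97.69 m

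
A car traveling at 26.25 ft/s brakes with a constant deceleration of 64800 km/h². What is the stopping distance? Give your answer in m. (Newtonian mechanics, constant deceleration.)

v₀ = 26.25 ft/s × 0.3048 = 8.001 m/s
a = 64800 km/h² × 7.716049382716049e-05 = 5.0 m/s²
d = v₀² / (2a) = 8.001² / (2 × 5.0) = 64.016 / 10.0 = 6.402 m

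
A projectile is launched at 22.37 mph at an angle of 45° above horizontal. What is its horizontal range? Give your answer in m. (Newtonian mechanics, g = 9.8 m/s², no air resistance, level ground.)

v₀ = 22.37 mph × 0.44704 = 10.0003 m/s
R = v₀² × sin(2θ) / g = 10.0003² × sin(2 × 45°) / 9.8 = 100.006 × 1.0 / 9.8 = 10.2 m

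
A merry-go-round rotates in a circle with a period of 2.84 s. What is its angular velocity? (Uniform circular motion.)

ω = 2π/T = 2π/2.84 = 2.2124 rad/s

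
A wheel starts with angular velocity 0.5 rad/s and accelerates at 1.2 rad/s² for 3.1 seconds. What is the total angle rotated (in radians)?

θ = ω₀t + ½αt² = 0.5×3.1 + ½×1.2×3.1² = 7.32 rad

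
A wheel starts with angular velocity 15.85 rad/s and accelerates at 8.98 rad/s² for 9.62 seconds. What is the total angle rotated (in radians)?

θ = ω₀t + ½αt² = 15.85×9.62 + ½×8.98×9.62² = 568.0 rad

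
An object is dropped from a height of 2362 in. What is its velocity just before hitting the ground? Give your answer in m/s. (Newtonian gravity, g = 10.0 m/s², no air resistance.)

h = 2362 in × 0.0254 = 59.9948 m
v = √(2gh) = √(2 × 10.0 × 59.9948) = 34.64 m/s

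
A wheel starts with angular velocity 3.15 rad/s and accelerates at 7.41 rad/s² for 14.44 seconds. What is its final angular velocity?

ω = ω₀ + αt = 3.15 + 7.41 × 14.44 = 110.15 rad/s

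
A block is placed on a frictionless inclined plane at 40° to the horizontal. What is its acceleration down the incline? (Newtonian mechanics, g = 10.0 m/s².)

a = g sin(θ) = 10.0 × sin(40°) = 10.0 × 0.6428 = 6.43 m/s²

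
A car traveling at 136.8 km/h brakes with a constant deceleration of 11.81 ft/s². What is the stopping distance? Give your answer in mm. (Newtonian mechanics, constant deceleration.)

v₀ = 136.8 km/h × 0.2777777777777778 = 38.0 m/s
a = 11.81 ft/s² × 0.3048 = 3.59969 m/s²
d = v₀² / (2a) = 38.0² / (2 × 3.59969) = 1444.0 / 7.19938 = 200.573 m
d = 200.573 m / 0.001 = 200600 mm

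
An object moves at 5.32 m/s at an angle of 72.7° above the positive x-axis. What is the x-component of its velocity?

vₓ = v cos(θ) = 5.32 × cos(72.7°) = 1.58 m/s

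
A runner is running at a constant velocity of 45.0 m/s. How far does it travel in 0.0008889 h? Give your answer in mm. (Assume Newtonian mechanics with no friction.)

t = 0.0008889 h × 3600.0 = 3.20004 s
d = v × t = 45.0 × 3.20004 = 144.002 m
d = 144.002 m / 0.001 = 144000 mm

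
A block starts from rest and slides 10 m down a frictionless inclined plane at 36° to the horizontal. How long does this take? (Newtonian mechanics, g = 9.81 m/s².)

a = g sin(θ) = 9.81 × sin(36°) = 5.7662 m/s²
t = √(2d/a) = √(2 × 10 / 5.7662) = 1.86 s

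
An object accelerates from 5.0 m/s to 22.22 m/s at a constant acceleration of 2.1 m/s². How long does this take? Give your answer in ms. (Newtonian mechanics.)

t = (v - v₀) / a = (22.22 - 5.0) / 2.1 = 8.2 s
t = 8.2 s / 0.001 = 8200 ms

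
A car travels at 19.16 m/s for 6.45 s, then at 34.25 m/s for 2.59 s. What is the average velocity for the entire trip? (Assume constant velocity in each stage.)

d₁ = v₁t₁ = 19.16 × 6.45 = 123.582 m
d₂ = v₂t₂ = 34.25 × 2.59 = 88.7075 m
d_total = 212.2895 m, t_total = 9.04 s
v_avg = d_total/t_total = 212.2895/9.04 = 23.48 m/s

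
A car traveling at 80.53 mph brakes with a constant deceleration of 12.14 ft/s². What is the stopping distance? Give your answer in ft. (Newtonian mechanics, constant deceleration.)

v₀ = 80.53 mph × 0.44704 = 36.0001 m/s
a = 12.14 ft/s² × 0.3048 = 3.70027 m/s²
d = v₀² / (2a) = 36.0001² / (2 × 3.70027) = 1296.01 / 7.40054 = 175.124 m
d = 175.124 m / 0.3048 = 574.6 ft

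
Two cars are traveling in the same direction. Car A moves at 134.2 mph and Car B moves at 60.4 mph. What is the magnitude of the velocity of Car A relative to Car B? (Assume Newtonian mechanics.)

v_rel = |v_A - v_B| = |134.2 - 60.4| = 73.8 mph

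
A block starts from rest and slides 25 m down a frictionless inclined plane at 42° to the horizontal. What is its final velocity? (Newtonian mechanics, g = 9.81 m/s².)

a = g sin(θ) = 9.81 × sin(42°) = 6.5642 m/s²
v = √(2ad) = √(2 × 6.5642 × 25) = 18.12 m/s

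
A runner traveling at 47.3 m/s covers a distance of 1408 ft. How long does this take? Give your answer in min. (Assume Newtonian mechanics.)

d = 1408 ft × 0.3048 = 429.158 m
t = d / v = 429.158 / 47.3 = 9.07311 s
t = 9.07311 s / 60.0 = 0.1512 min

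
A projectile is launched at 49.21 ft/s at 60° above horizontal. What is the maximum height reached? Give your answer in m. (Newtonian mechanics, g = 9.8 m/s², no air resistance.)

v₀ = 49.21 ft/s × 0.3048 = 14.9992 m/s
H = v₀² × sin²(θ) / (2g) = 14.9992² × sin(60°)² / (2 × 9.8) = 224.976 × 0.75 / 19.6 = 8.609 m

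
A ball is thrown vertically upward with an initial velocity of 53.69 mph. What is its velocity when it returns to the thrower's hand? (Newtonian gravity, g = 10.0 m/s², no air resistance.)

By conservation of energy (no air resistance), the ball returns to the throw height with the same speed as launch, but directed downward.
|v_ground| = v₀ = 53.69 mph
v_ground = 53.69 mph (downward)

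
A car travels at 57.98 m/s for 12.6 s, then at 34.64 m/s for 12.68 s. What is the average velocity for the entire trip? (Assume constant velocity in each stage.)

d₁ = v₁t₁ = 57.98 × 12.6 = 730.548 m
d₂ = v₂t₂ = 34.64 × 12.68 = 439.2352 m
d_total = 1169.7832 m, t_total = 25.28 s
v_avg = d_total/t_total = 1169.7832/25.28 = 46.27 m/s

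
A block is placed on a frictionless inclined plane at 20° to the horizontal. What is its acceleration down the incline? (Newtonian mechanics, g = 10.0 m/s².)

a = g sin(θ) = 10.0 × sin(20°) = 10.0 × 0.342 = 3.42 m/s²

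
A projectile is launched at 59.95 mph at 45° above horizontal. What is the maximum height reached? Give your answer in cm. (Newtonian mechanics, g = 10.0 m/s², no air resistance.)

v₀ = 59.95 mph × 0.44704 = 26.8 m/s
H = v₀² × sin²(θ) / (2g) = 26.8² × sin(45°)² / (2 × 10.0) = 718.24 × 0.5 / 20.0 = 17.956 m
H = 17.956 m / 0.01 = 1796 cm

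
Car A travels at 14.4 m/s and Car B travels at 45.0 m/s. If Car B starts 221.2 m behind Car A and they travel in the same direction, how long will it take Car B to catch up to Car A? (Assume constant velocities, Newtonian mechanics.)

Relative speed: v_rel = 45.0 - 14.4 = 30.6 m/s
Time to catch: t = d₀/v_rel = 221.2/30.6 = 7.23 s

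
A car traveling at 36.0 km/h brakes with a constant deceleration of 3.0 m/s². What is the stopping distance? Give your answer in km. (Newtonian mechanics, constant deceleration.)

v₀ = 36.0 km/h × 0.2777777777777778 = 10.0 m/s
d = v₀² / (2a) = 10.0² / (2 × 3.0) = 100.0 / 6.0 = 16.6667 m
d = 16.6667 m / 1000.0 = 0.01667 km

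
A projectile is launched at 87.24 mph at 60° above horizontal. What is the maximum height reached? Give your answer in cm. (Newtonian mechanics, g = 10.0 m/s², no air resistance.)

v₀ = 87.24 mph × 0.44704 = 38.9998 m/s
H = v₀² × sin²(θ) / (2g) = 38.9998² × sin(60°)² / (2 × 10.0) = 1520.98 × 0.75 / 20.0 = 57.0368 m
H = 57.0368 m / 0.01 = 5704 cm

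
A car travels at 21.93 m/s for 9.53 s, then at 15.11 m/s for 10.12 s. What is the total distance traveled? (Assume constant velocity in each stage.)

d₁ = v₁t₁ = 21.93 × 9.53 = 208.9929 m
d₂ = v₂t₂ = 15.11 × 10.12 = 152.9132 m
d_total = 208.9929 + 152.9132 = 361.91 m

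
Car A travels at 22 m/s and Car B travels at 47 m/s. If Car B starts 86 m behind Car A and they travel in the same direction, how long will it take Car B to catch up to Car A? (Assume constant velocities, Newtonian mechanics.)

Relative speed: v_rel = 47 - 22 = 25 m/s
Time to catch: t = d₀/v_rel = 86/25 = 3.44 s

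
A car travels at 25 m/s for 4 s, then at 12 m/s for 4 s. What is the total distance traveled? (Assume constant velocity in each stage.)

d₁ = v₁t₁ = 25 × 4 = 100 m
d₂ = v₂t₂ = 12 × 4 = 48 m
d_total = 100 + 48 = 148 m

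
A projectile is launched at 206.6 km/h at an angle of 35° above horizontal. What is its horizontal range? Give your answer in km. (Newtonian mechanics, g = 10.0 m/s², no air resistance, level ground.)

v₀ = 206.6 km/h × 0.2777777777777778 = 57.3889 m/s
R = v₀² × sin(2θ) / g = 57.3889² × sin(2 × 35°) / 10.0 = 3293.49 × 0.939693 / 10.0 = 309.487 m
R = 309.487 m / 1000.0 = 0.3095 km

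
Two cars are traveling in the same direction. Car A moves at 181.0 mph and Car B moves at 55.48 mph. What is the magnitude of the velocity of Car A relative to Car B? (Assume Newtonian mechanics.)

v_rel = |v_A - v_B| = |181.0 - 55.48| = 125.52 mph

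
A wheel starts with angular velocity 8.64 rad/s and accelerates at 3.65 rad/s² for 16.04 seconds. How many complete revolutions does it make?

θ = ω₀t + ½αt² = 8.64×16.04 + ½×3.65×16.04² = 608.12452 rad
Total revolutions = θ/(2π) = 608.12452/(2π) = 96.79
Complete revolutions = ⌊96.79⌋ = 96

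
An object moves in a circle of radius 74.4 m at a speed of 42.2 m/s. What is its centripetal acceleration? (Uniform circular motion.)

a_c = v²/r = 42.2²/74.4 = 1780.84/74.4 = 23.94 m/s²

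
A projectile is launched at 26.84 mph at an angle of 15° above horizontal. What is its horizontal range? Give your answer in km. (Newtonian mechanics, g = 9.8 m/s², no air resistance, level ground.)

v₀ = 26.84 mph × 0.44704 = 11.9986 m/s
R = v₀² × sin(2θ) / g = 11.9986² × sin(2 × 15°) / 9.8 = 143.966 × 0.5 / 9.8 = 7.3452 m
R = 7.3452 m / 1000.0 = 0.007345 km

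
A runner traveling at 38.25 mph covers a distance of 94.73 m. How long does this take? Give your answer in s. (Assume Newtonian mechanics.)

v = 38.25 mph × 0.44704 = 17.0993 m/s
t = d / v = 94.73 / 17.0993 = 5.54 s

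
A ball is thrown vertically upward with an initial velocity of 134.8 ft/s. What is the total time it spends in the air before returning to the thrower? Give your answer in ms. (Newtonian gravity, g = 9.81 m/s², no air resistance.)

v₀ = 134.8 ft/s × 0.3048 = 41.087 m/s
t_total = 2 × v₀ / g = 2 × 41.087 / 9.81 = 8.37655 s
t_total = 8.37655 s / 0.001 = 8377 ms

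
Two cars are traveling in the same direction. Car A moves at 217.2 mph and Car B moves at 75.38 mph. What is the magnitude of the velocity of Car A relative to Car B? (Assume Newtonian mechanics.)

v_rel = |v_A - v_B| = |217.2 - 75.38| = 141.82 mph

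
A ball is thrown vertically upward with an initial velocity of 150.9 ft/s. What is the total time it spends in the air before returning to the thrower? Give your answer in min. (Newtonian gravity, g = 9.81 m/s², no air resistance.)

v₀ = 150.9 ft/s × 0.3048 = 45.9943 m/s
t_total = 2 × v₀ / g = 2 × 45.9943 / 9.81 = 9.37702 s
t_total = 9.37702 s / 60.0 = 0.1563 min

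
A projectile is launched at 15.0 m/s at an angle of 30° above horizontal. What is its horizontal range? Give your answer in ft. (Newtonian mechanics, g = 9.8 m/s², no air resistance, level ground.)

R = v₀² × sin(2θ) / g = 15.0² × sin(2 × 30°) / 9.8 = 225.0 × 0.866025 / 9.8 = 19.8832 m
R = 19.8832 m / 0.3048 = 65.23 ft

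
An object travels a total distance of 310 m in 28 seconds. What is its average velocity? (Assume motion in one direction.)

v_avg = Δd / Δt = 310 / 28 = 11.07 m/s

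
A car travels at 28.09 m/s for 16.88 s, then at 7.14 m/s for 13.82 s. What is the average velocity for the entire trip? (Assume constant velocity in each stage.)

d₁ = v₁t₁ = 28.09 × 16.88 = 474.1592 m
d₂ = v₂t₂ = 7.14 × 13.82 = 98.6748 m
d_total = 572.834 m, t_total = 30.7 s
v_avg = d_total/t_total = 572.834/30.7 = 18.66 m/s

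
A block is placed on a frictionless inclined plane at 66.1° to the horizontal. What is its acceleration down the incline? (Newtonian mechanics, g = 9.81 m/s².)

a = g sin(θ) = 9.81 × sin(66.1°) = 9.81 × 0.9143 = 8.97 m/s²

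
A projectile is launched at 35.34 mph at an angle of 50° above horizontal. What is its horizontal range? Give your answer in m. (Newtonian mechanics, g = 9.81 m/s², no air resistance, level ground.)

v₀ = 35.34 mph × 0.44704 = 15.7984 m/s
R = v₀² × sin(2θ) / g = 15.7984² × sin(2 × 50°) / 9.81 = 249.589 × 0.984808 / 9.81 = 25.06 m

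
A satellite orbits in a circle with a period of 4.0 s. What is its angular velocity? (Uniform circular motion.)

ω = 2π/T = 2π/4.0 = 1.5708 rad/s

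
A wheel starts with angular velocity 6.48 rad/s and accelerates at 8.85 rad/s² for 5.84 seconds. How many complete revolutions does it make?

θ = ω₀t + ½αt² = 6.48×5.84 + ½×8.85×5.84² = 188.76048 rad
Total revolutions = θ/(2π) = 188.76048/(2π) = 30.04
Complete revolutions = ⌊30.04⌋ = 30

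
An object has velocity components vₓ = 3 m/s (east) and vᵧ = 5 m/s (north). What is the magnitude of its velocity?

|v| = √(vₓ² + vᵧ²) = √(3² + 5²) = √(34) = 5.83 m/s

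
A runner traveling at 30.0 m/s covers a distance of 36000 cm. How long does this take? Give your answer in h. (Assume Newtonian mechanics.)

d = 36000 cm × 0.01 = 360.0 m
t = d / v = 360.0 / 30.0 = 12.0 s
t = 12.0 s / 3600.0 = 0.003333 h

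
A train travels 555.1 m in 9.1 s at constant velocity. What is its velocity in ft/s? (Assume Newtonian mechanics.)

v = d / t = 555.1 / 9.1 = 61.0 m/s
v = 61.0 m/s / 0.3048 = 200.1 ft/s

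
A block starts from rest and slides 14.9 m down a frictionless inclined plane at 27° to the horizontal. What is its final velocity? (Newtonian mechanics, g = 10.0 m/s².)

a = g sin(θ) = 10.0 × sin(27°) = 4.5399 m/s²
v = √(2ad) = √(2 × 4.5399 × 14.9) = 11.63 m/s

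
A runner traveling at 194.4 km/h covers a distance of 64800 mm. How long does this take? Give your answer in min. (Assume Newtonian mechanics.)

d = 64800 mm × 0.001 = 64.8 m
v = 194.4 km/h × 0.2777777777777778 = 54.0 m/s
t = d / v = 64.8 / 54.0 = 1.2 s
t = 1.2 s / 60.0 = 0.02 min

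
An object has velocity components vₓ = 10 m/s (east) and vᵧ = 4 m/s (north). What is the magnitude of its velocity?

|v| = √(vₓ² + vᵧ²) = √(10² + 4²) = √(116) = 10.77 m/s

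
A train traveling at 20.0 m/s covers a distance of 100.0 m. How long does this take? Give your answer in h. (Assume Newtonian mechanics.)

t = d / v = 100.0 / 20.0 = 5.0 s
t = 5.0 s / 3600.0 = 0.001389 h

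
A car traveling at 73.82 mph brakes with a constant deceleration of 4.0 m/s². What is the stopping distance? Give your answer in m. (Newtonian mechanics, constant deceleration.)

v₀ = 73.82 mph × 0.44704 = 33.0005 m/s
d = v₀² / (2a) = 33.0005² / (2 × 4.0) = 1089.03 / 8.0 = 136.1 m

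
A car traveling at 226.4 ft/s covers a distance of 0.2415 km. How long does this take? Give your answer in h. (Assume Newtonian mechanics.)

d = 0.2415 km × 1000.0 = 241.5 m
v = 226.4 ft/s × 0.3048 = 69.0067 m/s
t = d / v = 241.5 / 69.0067 = 3.49966 s
t = 3.49966 s / 3600.0 = 0.0009721 h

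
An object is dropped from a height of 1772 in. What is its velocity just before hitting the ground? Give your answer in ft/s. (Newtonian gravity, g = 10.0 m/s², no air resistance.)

h = 1772 in × 0.0254 = 45.0088 m
v = √(2gh) = √(2 × 10.0 × 45.0088) = 30.0029 m/s
v = 30.0029 m/s / 0.3048 = 98.43 ft/s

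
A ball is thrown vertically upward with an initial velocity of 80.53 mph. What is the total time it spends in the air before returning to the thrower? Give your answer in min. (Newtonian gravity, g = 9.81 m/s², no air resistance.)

v₀ = 80.53 mph × 0.44704 = 36.0001 m/s
t_total = 2 × v₀ / g = 2 × 36.0001 / 9.81 = 7.33947 s
t_total = 7.33947 s / 60.0 = 0.1223 min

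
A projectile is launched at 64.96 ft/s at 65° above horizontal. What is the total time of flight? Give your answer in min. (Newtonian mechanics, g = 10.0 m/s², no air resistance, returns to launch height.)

v₀ = 64.96 ft/s × 0.3048 = 19.7998 m/s
T = 2 × v₀ × sin(θ) / g = 2 × 19.7998 × sin(65°) / 10.0 = 2 × 19.7998 × 0.906308 / 10.0 = 3.58894 s
T = 3.58894 s / 60.0 = 0.05982 min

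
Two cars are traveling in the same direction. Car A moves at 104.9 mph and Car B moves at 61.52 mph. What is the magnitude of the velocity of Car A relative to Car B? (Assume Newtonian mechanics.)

v_rel = |v_A - v_B| = |104.9 - 61.52| = 43.38 mph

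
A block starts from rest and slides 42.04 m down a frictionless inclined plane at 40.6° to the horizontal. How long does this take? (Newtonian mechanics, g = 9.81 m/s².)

a = g sin(θ) = 9.81 × sin(40.6°) = 6.3841 m/s²
t = √(2d/a) = √(2 × 42.04 / 6.3841) = 3.63 s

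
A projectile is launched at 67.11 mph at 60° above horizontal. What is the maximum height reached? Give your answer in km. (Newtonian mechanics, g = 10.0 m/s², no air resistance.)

v₀ = 67.11 mph × 0.44704 = 30.0009 m/s
H = v₀² × sin²(θ) / (2g) = 30.0009² × sin(60°)² / (2 × 10.0) = 900.054 × 0.75 / 20.0 = 33.752 m
H = 33.752 m / 1000.0 = 0.03375 km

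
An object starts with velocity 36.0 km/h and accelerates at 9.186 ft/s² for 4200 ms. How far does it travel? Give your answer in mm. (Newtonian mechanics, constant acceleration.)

v₀ = 36.0 km/h × 0.2777777777777778 = 10.0 m/s
a = 9.186 ft/s² × 0.3048 = 2.799893 m/s²
t = 4200 ms × 0.001 = 4.2 s
d = v₀ × t + ½ × a × t² = 10.0 × 4.2 + 0.5 × 2.799893 × 4.2² = 66.69506 m
d = 66.69506 m / 0.001 = 66700 mm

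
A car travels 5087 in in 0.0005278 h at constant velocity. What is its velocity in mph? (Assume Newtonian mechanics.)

d = 5087 in × 0.0254 = 129.21 m
t = 0.0005278 h × 3600.0 = 1.90008 s
v = d / t = 129.21 / 1.90008 = 68.0024 m/s
v = 68.0024 m/s / 0.44704 = 152.1 mph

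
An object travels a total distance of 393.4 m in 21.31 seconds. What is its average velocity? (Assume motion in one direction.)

v_avg = Δd / Δt = 393.4 / 21.31 = 18.46 m/s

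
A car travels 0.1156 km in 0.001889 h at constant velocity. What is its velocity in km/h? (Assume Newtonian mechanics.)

d = 0.1156 km × 1000.0 = 115.6 m
t = 0.001889 h × 3600.0 = 6.8004 s
v = d / t = 115.6 / 6.8004 = 16.999 m/s
v = 16.999 m/s / 0.2777777777777778 = 61.2 km/h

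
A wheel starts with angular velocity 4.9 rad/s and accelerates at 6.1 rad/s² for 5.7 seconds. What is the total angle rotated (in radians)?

θ = ω₀t + ½αt² = 4.9×5.7 + ½×6.1×5.7² = 127.02 rad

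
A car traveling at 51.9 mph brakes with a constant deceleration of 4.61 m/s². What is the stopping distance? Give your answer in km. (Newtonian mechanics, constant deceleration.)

v₀ = 51.9 mph × 0.44704 = 23.2014 m/s
d = v₀² / (2a) = 23.2014² / (2 × 4.61) = 538.305 / 9.22 = 58.3845 m
d = 58.3845 m / 1000.0 = 0.05838 km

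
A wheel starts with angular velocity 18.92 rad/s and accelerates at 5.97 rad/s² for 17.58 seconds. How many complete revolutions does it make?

θ = ω₀t + ½αt² = 18.92×17.58 + ½×5.97×17.58² = 1255.146954 rad
Total revolutions = θ/(2π) = 1255.146954/(2π) = 199.76
Complete revolutions = ⌊199.76⌋ = 199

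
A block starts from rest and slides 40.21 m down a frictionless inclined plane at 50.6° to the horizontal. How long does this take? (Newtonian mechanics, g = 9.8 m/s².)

a = g sin(θ) = 9.8 × sin(50.6°) = 7.5728 m/s²
t = √(2d/a) = √(2 × 40.21 / 7.5728) = 3.26 s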